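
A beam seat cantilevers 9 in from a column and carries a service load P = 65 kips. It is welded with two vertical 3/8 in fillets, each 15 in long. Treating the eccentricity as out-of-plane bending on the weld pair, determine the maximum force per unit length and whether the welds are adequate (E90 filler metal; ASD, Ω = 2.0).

E90XX → F_EXX = 90 ksi.
L_w = 2 × 15 = 30 in; section modulus (unit throat) S = 2 × L²/6 = 75 in².
Direct shear f_v = P/L_w = 65/30 = 2.167 kip/in.
Moment M = P × e = 65 × 9 = 585 kip·in; bending f_b = M/S = 7.8 kip/in.
f_max = √(f_v² + f_b²) = √(2.167² + 7.8²) = 8.095 kip/in.
r_n/Ω = (1/2.0) × 0.6 × 90 × (0.707 × 0.375) = 7.158 kip/in → NOT adequate.

f_max ≈ 8.1 kip/in; NOT adequate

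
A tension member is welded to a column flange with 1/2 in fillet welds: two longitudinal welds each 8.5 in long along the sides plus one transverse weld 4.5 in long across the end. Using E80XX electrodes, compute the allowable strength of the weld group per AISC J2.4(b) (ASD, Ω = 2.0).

E80XX → F_EXX = 80 ksi.
t_e = 0.707 × 0.5 = 0.3535 in.
R_nwl = 0.6 × 80 × 0.3535 × 17 = 288.5 kip (longitudinal, 2 welds).
R_nwt = 0.6 × 80 × 0.3535 × 4.5 = 76.36 kip (transverse, base value).
(i) R_nwl + R_nwt = 364.8 kip; (ii) 0.85 R_nwl + 1.5 R_nwt = 359.7 kip.
R_n = max = 364.8 kip [governs: (i)]; R_n/Ω = 182.4 kip.

R_n/Ω ≈ 182 kip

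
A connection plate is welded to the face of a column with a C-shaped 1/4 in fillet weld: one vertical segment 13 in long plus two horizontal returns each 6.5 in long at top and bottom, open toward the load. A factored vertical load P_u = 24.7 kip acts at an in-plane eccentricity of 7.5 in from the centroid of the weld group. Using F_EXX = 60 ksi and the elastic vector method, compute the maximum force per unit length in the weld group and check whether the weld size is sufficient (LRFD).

Total weld length L_w = 26 in. Treat welds as unit-width lines.
Centroid: x̄ = 2×6.5×3.25 / 26 = 1.625 in from the vertical weld.
Polar moment about centroid: J = I_x + I_y = [13³/12 + 2×6.5×6.5²] + [13×1.625² + 2(6.5³/12 + 6.5×1.625²)] = 846.8 in³.
Direct shear f_v = P/L_w = 24.7 / 26 = 0.95 kip/in (vertical).
Torsion M = P·e = 24.7 × 7.5 = 185.25 kip·in.
Critical point at (x, y) = (4.875, 6.5) from centroid. f_tx = M·y/J = 1.422 kip/in; f_ty = M·x/J = 1.067 kip/in.
Resultant f_max = √[f_tx² + (f_v + f_ty)²] = √[1.422² + (0.95 + 1.067)²] = 2.468 kip/in.
Capacity per unit length: φr_n = 0.75 × 0.6 × 60 × (0.707 × 0.25) = 4.772 kip/in.
2.468 ≤ 4.772 → adequate.

f_max ≈ 2.47 kip/in; adequate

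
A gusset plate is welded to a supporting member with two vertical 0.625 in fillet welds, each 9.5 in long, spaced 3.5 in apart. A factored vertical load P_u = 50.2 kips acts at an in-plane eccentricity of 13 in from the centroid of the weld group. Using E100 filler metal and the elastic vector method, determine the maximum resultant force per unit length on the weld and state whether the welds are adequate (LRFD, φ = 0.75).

f_max ≈ 17.5 kip/in; adequate

E100XX → F_EXX = 100 ksi.
Total weld length L_w = 19 in. Treat welds as unit-width lines.
Polar moment about centroid: J = 2[d³/12 + d(b/2)²] = 2[9.5³/12 + 9.5×1.75²] = 201.1 in³.
Direct shear f_v = P/L_w = 50.2 / 19 = 2.642 kip/in (vertical).
Torsion M = P·e = 50.2 × 13 = 652.6 kip·in.
Critical point at (x, y) = (1.75, 4.75) from centroid. f_tx = M·y/J = 15.42 kip/in; f_ty = M·x/J = 5.679 kip/in.
Resultant f_max = √[f_tx² + (f_v + f_ty)²] = √[15.42² + (2.642 + 5.679)²] = 17.52 kip/in.
Capacity per unit length: φr_n = 0.75 × 0.6 × 100 × (0.707 × 0.625) = 19.88 kip/in.
17.52 ≤ 19.88 → adequate.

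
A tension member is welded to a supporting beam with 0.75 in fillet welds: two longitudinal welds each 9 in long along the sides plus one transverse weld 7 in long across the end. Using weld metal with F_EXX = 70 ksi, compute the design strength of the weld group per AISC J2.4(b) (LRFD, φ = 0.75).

φR_n ≈ 431 kip

t_e = 0.707 × 0.75 = 0.5302 in.
R_nwl = 0.6 × 70 × 0.5302 × 18 = 400.9 kip (longitudinal, 2 welds).
R_nwt = 0.6 × 70 × 0.5302 × 7 = 155.9 kip (transverse, base value).
(i) R_nwl + R_nwt = 556.8 kip; (ii) 0.85 R_nwl + 1.5 R_nwt = 574.6 kip.
R_n = max = 574.6 kip [governs: (ii)]; φR_n = 430.9 kip.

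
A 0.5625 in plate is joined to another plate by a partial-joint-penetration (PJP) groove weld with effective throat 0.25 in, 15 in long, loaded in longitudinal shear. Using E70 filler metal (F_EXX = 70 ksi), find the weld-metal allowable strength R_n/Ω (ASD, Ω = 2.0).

R_n/Ω ≈ 78.8 kips

Effective throat (given) t_e = 0.25 in.
A_we = 0.25 × 15 = 3.75 in².
F_nw = 0.6 F_EXX = 42 ksi.
R_n/Ω = (42 × 3.75) / 2.0 = 78.75 kips.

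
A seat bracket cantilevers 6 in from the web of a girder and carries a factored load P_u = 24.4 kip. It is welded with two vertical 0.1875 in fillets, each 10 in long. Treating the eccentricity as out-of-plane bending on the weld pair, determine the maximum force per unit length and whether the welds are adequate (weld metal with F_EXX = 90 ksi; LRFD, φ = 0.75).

f_max ≈ 4.56 kip/in; adequate

L_w = 2 × 10 = 20 in; section modulus (unit throat) S = 2 × L²/6 = 33.33 in².
Direct shear f_v = P/L_w = 24.4/20 = 1.22 kip/in.
Moment M = P × e = 24.4 × 6 = 146.4 kip·in; bending f_b = M/S = 4.392 kip/in.
f_max = √(f_v² + f_b²) = √(1.22² + 4.392²) = 4.558 kip/in.
φr_n = 0.75 × 0.6 × 90 × (0.707 × 0.1875) = 5.369 kip/in → adequate.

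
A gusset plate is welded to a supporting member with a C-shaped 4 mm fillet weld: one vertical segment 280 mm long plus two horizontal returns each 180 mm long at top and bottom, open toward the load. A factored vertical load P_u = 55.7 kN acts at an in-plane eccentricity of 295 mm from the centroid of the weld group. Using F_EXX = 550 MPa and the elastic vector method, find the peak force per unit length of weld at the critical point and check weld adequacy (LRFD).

Total weld length L_w = 640 mm. Treat welds as unit-width lines.
Centroid: x̄ = 2×180×90 / 640 = 50.62 mm from the vertical weld.
Polar moment about centroid: J = I_x + I_y = [280³/12 + 2×180×140²] + [280×50.62² + 2(180³/12 + 180×39.38²)] = 11130000 mm³.
Direct shear f_v = P/L_w = 55.7×10³ / 640 = 87.03 N/mm (vertical).
Torsion M = P·e = 55.7×10³ × 295 = 16432000 N·mm.
Critical point at (x, y) = (129.4, 140) from centroid. f_tx = M·y/J = 206.6 N/mm; f_ty = M·x/J = 190.9 N/mm.
Resultant f_max = √[f_tx² + (f_v + f_ty)²] = √[206.6² + (87.03 + 190.9)²] = 346.4 N/mm.
Capacity per unit length: φr_n = 0.75 × 0.6 × 550 × (0.707 × 4) = 699.9 N/mm.
346.4 ≤ 699.9 → adequate.

f_max ≈ 346 N/mm; adequate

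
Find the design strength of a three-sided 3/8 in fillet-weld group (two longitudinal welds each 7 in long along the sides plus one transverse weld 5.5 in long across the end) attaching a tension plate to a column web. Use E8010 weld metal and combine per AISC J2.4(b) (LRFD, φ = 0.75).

φR_n ≈ 192 kips

E80XX → F_EXX = 80 ksi.
t_e = 0.707 × 0.375 = 0.2651 in.
R_nwl = 0.6 × 80 × 0.2651 × 14 = 178.2 kips (longitudinal, 2 welds).
R_nwt = 0.6 × 80 × 0.2651 × 5.5 = 69.99 kips (transverse, base value).
(i) R_nwl + R_nwt = 248.2 kips; (ii) 0.85 R_nwl + 1.5 R_nwt = 256.4 kips.
R_n = max = 256.4 kips [governs: (ii)]; φR_n = 192.3 kips.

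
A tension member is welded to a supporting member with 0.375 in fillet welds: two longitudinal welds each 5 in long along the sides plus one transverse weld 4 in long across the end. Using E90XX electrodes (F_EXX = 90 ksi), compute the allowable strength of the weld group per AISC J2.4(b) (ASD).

R_n/Ω ≈ 104 kips

t_e = 0.707 × 0.375 = 0.2651 in.
R_nwl = 0.6 × 90 × 0.2651 × 10 = 143.2 kips (longitudinal, 2 welds).
R_nwt = 0.6 × 90 × 0.2651 × 4 = 57.27 kips (transverse, base value).
(i) R_nwl + R_nwt = 200.4 kips; (ii) 0.85 R_nwl + 1.5 R_nwt = 207.6 kips.
R_n = max = 207.6 kips [governs: (ii)]; R_n/Ω = 103.8 kips.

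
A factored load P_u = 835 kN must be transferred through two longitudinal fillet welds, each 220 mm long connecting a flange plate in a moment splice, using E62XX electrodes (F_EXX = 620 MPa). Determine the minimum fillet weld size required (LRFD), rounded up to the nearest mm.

Total weld length L = 440 mm.
Required throat t_e = P_u / (φ × 0.6 F_EXX × L) = 835 / (0.75 × 0.6 × 620 × 440 × 10⁻³) = 6.802 mm.
Required leg w = t_e / 0.707 = 9.621 mm → use 10 mm.

w = 10 mm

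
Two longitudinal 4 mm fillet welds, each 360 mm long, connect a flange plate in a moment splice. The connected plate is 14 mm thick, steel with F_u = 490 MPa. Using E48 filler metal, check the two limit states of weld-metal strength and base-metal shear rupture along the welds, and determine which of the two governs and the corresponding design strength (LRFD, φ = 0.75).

φR_n ≈ 440 kN (weld metal governs)

E48XX → F_EXX = 480 MPa.
t_e = 0.707 × 4 = 2.828 mm; L = 720 mm.
Weld metal: φR_n = 0.75 × 0.6 × 480 × 2.828 × 720 × 10⁻³ = 439.8 kN.
Base metal (shear rupture): φR_n = 0.75 × 0.6 × 490 × 14 × 720 × 10⁻³ = 2223 kN.
Governing: weld metal.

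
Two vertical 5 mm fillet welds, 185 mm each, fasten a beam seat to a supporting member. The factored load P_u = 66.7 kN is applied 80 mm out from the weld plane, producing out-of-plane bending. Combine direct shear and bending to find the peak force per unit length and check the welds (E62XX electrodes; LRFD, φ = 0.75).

f_max ≈ 501 N/mm; adequate

E62XX → F_EXX = 620 MPa.
L_w = 2 × 185 = 370 mm; section modulus (unit throat) S = 2 × L²/6 = 11410 mm².
Direct shear f_v = P/L_w = 66.7×10³/370 = 180.3 N/mm.
Moment M = P × e = 66.7×10³ × 80 = 5336000 N·mm; bending f_b = M/S = 467.7 N/mm.
f_max = √(f_v² + f_b²) = √(180.3² + 467.7²) = 501.3 N/mm.
φr_n = 0.75 × 0.6 × 620 × (0.707 × 5) = 986.3 N/mm → adequate.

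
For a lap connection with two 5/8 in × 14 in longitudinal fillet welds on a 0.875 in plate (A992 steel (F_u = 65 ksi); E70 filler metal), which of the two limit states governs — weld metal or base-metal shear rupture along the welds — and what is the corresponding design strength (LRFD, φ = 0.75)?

φR_n ≈ 390 kip (weld metal governs)

E70XX → F_EXX = 70 ksi.
t_e = 0.707 × 0.625 = 0.4419 in; L = 28 in.
Weld metal: φR_n = 0.75 × 0.6 × 70 × 0.4419 × 28 = 389.7 kip.
Base metal (shear rupture): φR_n = 0.75 × 0.6 × 65 × 0.875 × 28 = 716.6 kip.
Governing: weld metal.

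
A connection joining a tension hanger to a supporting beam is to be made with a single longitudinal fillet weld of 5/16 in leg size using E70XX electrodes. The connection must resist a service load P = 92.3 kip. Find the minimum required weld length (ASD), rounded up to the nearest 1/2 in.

E70XX → F_EXX = 70 ksi.
Throat t_e = 0.707 × 0.3125 = 0.2209 in.
r_n/Ω = (0.6 × 70 × 0.2209) / 2.0 = 4.64 kip/in.
L_req = P / (r_n/Ω) = 92.3 / 4.64 = 19.89 in total.
Round up → use L = 20 in.

L = 20 in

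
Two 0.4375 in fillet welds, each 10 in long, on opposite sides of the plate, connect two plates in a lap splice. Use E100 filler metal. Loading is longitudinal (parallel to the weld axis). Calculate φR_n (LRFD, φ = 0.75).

φR_n ≈ 278 kip

E100XX → F_EXX = 100 ksi.
Effective throat t_e = 0.707 × 0.4375 = 0.3093 in.
Total length L = 20 in; A_we = 0.3093 × 20 = 6.186 in².
F_nw = 0.6 F_EXX = 0.6 × 100 = 60 ksi.
φR_n = 0.75 × 60 × 6.186 = 278.4 kip.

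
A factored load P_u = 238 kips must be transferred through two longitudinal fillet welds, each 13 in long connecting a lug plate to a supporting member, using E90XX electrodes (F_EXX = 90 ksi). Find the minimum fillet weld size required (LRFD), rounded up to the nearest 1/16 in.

Total weld length L = 26 in.
Required throat t_e = P_u / (φ × 0.6 F_EXX × L) = 238 / (0.75 × 0.6 × 90 × 26) = 0.226 in.
Required leg w = t_e / 0.707 = 0.3197 in → use 3/8 in.

w = 3/8 in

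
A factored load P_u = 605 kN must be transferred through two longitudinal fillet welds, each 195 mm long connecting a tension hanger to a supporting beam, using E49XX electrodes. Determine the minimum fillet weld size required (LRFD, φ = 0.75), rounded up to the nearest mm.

w = 10 mm

E49XX → F_EXX = 490 MPa.
Total weld length L = 390 mm.
Required throat t_e = P_u / (φ × 0.6 F_EXX × L) = 605 / (0.75 × 0.6 × 490 × 390 × 10⁻³) = 7.035 mm.
Required leg w = t_e / 0.707 = 9.951 mm → use 10 mm.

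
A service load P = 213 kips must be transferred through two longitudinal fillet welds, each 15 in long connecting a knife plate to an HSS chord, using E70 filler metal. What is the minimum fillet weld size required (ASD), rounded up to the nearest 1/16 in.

E70XX → F_EXX = 70 ksi.
Total weld length L = 30 in.
Required throat t_e = P × Ω / (0.6 F_EXX × L) = 213 × 2.0 / (0.6 × 70 × 30) = 0.3381 in.
Required leg w = t_e / 0.707 = 0.4782 in → use 1/2 in.

w = 1/2 in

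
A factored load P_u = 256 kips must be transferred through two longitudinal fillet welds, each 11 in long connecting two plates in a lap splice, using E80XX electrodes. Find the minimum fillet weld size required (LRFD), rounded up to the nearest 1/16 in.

E80XX → F_EXX = 80 ksi.
Total weld length L = 22 in.
Required throat t_e = P_u / (φ × 0.6 F_EXX × L) = 256 / (0.75 × 0.6 × 80 × 22) = 0.3232 in.
Required leg w = t_e / 0.707 = 0.4572 in → use 1/2 in.

w = 1/2 in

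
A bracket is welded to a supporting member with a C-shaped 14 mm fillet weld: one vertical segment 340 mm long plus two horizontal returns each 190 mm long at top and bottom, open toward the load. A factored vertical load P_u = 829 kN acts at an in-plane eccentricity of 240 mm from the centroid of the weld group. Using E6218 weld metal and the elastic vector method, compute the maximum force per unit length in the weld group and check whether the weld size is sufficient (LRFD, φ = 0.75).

f_max ≈ 3420 N/mm; NOT adequate

E62XX → F_EXX = 620 MPa.
Total weld length L_w = 720 mm. Treat welds as unit-width lines.
Centroid: x̄ = 2×190×95 / 720 = 50.14 mm from the vertical weld.
Polar moment about centroid: J = I_x + I_y = [340³/12 + 2×190×170²] + [340×50.14² + 2(190³/12 + 190×44.86²)] = 17020000 mm³.
Direct shear f_v = P/L_w = 829×10³ / 720 = 1151 N/mm (vertical).
Torsion M = P·e = 829×10³ × 240 = 198960000 N·mm.
Critical point at (x, y) = (139.9, 170) from centroid. f_tx = M·y/J = 1987 N/mm; f_ty = M·x/J = 1635 N/mm.
Resultant f_max = √[f_tx² + (f_v + f_ty)²] = √[1987² + (1151 + 1635)²] = 3422 N/mm.
Capacity per unit length: φr_n = 0.75 × 0.6 × 620 × (0.707 × 14) = 2762 N/mm.
3422 > 2762 → NOT adequate.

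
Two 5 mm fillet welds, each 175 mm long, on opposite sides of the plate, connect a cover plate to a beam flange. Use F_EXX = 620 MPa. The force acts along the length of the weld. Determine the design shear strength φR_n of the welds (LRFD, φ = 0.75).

Effective throat t_e = 0.707 × 5 = 3.535 mm.
Total length L = 350 mm; A_we = 3.535 × 350 = 1237 mm².
F_nw = 0.6 F_EXX = 0.6 × 620 = 372 MPa.
φR_n = 0.75 × 372 × 1237 × 10⁻³ = 345.2 kN.

φR_n ≈ 345 kN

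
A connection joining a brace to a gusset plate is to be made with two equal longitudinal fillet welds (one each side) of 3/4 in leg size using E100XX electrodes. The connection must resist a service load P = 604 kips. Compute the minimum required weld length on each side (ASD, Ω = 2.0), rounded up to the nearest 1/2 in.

L = 19 in on each side

E100XX → F_EXX = 100 ksi.
Throat t_e = 0.707 × 0.75 = 0.5302 in.
r_n/Ω = (0.6 × 100 × 0.5302) / 2.0 = 15.91 kip/in.
L_req = P / (r_n/Ω) = 604 / 15.91 = 37.97 in total.
Per side: 37.97 / 2 = 18.98 in.
Round up → use L = 19 in on each side.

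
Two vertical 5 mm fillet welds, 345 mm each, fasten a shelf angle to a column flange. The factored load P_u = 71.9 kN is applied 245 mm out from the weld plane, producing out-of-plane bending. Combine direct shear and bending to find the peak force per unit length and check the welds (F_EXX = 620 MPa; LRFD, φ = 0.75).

f_max ≈ 456 N/mm; adequate

L_w = 2 × 345 = 690 mm; section modulus (unit throat) S = 2 × L²/6 = 39680 mm².
Direct shear f_v = P/L_w = 71.9×10³/690 = 104.2 N/mm.
Moment M = P × e = 71.9×10³ × 245 = 17616000 N·mm; bending f_b = M/S = 444 N/mm.
f_max = √(f_v² + f_b²) = √(104.2² + 444²) = 456.1 N/mm.
φr_n = 0.75 × 0.6 × 620 × (0.707 × 5) = 986.3 N/mm → adequate.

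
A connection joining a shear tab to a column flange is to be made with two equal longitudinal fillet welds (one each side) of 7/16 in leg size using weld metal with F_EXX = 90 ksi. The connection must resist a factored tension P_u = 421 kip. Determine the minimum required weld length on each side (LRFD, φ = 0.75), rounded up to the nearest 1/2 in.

L = 17 in on each side

Throat t_e = 0.707 × 0.4375 = 0.3093 in.
φr_n = 0.75 × 0.6 × 90 × 0.3093 = 12.53 kip/in.
L_req = P_u / φr_n = 421 / 12.53 = 33.61 in total.
Per side: 33.61 / 2 = 16.8 in.
Round up → use L = 17 in on each side.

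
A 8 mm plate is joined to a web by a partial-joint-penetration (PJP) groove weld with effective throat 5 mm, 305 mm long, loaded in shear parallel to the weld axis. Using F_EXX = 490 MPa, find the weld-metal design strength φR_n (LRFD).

φR_n ≈ 336 kN

Effective throat (given) t_e = 5 mm.
A_we = 5 × 305 = 1525 mm².
F_nw = 0.6 F_EXX = 294 MPa.
φR_n = 0.75 × 294 × 1525 × 10⁻³ = 336.3 kN.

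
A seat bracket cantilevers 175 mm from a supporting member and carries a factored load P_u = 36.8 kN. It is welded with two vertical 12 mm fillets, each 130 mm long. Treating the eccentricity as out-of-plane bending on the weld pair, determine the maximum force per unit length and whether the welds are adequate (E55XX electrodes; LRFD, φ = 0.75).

f_max ≈ 1150 N/mm; adequate

E55XX → F_EXX = 550 MPa.
L_w = 2 × 130 = 260 mm; section modulus (unit throat) S = 2 × L²/6 = 5633 mm².
Direct shear f_v = P/L_w = 36.8×10³/260 = 141.5 N/mm.
Moment M = P × e = 36.8×10³ × 175 = 6440000 N·mm; bending f_b = M/S = 1143 N/mm.
f_max = √(f_v² + f_b²) = √(141.5² + 1143²) = 1152 N/mm.
φr_n = 0.75 × 0.6 × 550 × (0.707 × 12) = 2100 N/mm → adequate.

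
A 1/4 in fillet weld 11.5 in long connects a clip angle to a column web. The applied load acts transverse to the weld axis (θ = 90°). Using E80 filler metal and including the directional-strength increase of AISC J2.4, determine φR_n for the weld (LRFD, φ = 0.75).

E80XX → F_EXX = 80 ksi.
t_e = 0.707 × 0.25 = 0.1767 in; A_we = 0.1767 × 11.5 = 2.033 in².
Directional factor: 1.0 + 0.5 sin^1.5(90°) = 1.5.
F_nw = 0.6 × 80 × 1.5 = 72 ksi.
φR_n = 0.75 × 72 × 2.033 = 109.8 kips.

φR_n ≈ 110 kips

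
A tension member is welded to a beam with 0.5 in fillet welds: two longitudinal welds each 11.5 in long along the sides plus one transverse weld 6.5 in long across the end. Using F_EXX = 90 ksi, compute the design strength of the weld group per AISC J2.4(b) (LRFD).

φR_n ≈ 422 kip

t_e = 0.707 × 0.5 = 0.3535 in.
R_nwl = 0.6 × 90 × 0.3535 × 23 = 439 kip (longitudinal, 2 welds).
R_nwt = 0.6 × 90 × 0.3535 × 6.5 = 124.1 kip (transverse, base value).
(i) R_nwl + R_nwt = 563.1 kip; (ii) 0.85 R_nwl + 1.5 R_nwt = 559.3 kip.
R_n = max = 563.1 kip [governs: (i)]; φR_n = 422.3 kip.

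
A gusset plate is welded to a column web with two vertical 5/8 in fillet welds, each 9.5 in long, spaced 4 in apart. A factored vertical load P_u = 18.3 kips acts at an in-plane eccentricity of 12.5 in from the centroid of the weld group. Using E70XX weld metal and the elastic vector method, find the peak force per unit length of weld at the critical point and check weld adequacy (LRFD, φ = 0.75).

E70XX → F_EXX = 70 ksi.
Total weld length L_w = 19 in. Treat welds as unit-width lines.
Polar moment about centroid: J = 2[d³/12 + d(b/2)²] = 2[9.5³/12 + 9.5×2²] = 218.9 in³.
Direct shear f_v = P/L_w = 18.3 / 19 = 0.9632 kip/in (vertical).
Torsion M = P·e = 18.3 × 12.5 = 228.75 kip·in.
Critical point at (x, y) = (2, 4.75) from centroid. f_tx = M·y/J = 4.964 kip/in; f_ty = M·x/J = 2.09 kip/in.
Resultant f_max = √[f_tx² + (f_v + f_ty)²] = √[4.964² + (0.9632 + 2.09)²] = 5.828 kip/in.
Capacity per unit length: φr_n = 0.75 × 0.6 × 70 × (0.707 × 0.625) = 13.92 kip/in.
5.828 ≤ 13.92 → adequate.

f_max ≈ 5.83 kip/in; adequate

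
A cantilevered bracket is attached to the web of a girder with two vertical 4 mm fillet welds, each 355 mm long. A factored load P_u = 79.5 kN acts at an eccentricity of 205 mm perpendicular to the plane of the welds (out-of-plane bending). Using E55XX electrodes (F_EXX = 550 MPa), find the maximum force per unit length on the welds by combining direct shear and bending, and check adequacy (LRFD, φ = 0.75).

f_max ≈ 404 N/mm; adequate

L_w = 2 × 355 = 710 mm; section modulus (unit throat) S = 2 × L²/6 = 42010 mm².
Direct shear f_v = P/L_w = 79.5×10³/710 = 112 N/mm.
Moment M = P × e = 79.5×10³ × 205 = 16298000 N·mm; bending f_b = M/S = 388 N/mm.
f_max = √(f_v² + f_b²) = √(112² + 388²) = 403.8 N/mm.
φr_n = 0.75 × 0.6 × 550 × (0.707 × 4) = 699.9 N/mm → adequate.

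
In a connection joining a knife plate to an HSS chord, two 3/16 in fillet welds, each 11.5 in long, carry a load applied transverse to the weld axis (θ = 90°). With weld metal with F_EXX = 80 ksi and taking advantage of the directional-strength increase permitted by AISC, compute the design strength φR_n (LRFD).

t_e = 0.707 × 0.1875 = 0.1326 in; A_we = 0.1326 × 23 = 3.049 in².
Directional factor: 1.0 + 0.5 sin^1.5(90°) = 1.5.
F_nw = 0.6 × 80 × 1.5 = 72 ksi.
φR_n = 0.75 × 72 × 3.049 = 164.6 kips.

φR_n ≈ 165 kips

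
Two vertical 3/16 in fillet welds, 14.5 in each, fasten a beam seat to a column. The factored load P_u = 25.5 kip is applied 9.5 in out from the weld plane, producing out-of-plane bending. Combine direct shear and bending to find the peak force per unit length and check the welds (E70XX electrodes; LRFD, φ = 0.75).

f_max ≈ 3.57 kip/in; adequate

E70XX → F_EXX = 70 ksi.
L_w = 2 × 14.5 = 29 in; section modulus (unit throat) S = 2 × L²/6 = 70.08 in².
Direct shear f_v = P/L_w = 25.5/29 = 0.8793 kip/in.
Moment M = P × e = 25.5 × 9.5 = 242.25 kip·in; bending f_b = M/S = 3.457 kip/in.
f_max = √(f_v² + f_b²) = √(0.8793² + 3.457²) = 3.567 kip/in.
φr_n = 0.75 × 0.6 × 70 × (0.707 × 0.1875) = 4.176 kip/in → adequate.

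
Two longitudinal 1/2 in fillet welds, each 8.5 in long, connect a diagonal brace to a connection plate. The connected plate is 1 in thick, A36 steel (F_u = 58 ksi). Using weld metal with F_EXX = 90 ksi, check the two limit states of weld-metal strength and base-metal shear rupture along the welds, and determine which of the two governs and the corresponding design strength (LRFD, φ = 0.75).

φR_n ≈ 243 kip (weld metal governs)

t_e = 0.707 × 0.5 = 0.3535 in; L = 17 in.
Weld metal: φR_n = 0.75 × 0.6 × 90 × 0.3535 × 17 = 243.4 kip.
Base metal (shear rupture): φR_n = 0.75 × 0.6 × 58 × 1 × 17 = 443.7 kip.
Governing: weld metal.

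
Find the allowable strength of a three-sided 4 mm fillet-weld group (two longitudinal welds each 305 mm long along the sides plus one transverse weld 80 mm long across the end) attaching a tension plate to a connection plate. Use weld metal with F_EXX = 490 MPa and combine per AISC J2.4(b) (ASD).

R_n/Ω ≈ 287 kN

t_e = 0.707 × 4 = 2.828 mm.
R_nwl = 0.6 × 490 × 2.828 × 610 × 10⁻³ = 507.2 kN (longitudinal, 2 welds).
R_nwt = 0.6 × 490 × 2.828 × 80 × 10⁻³ = 66.51 kN (transverse, base value).
(i) R_nwl + R_nwt = 573.7 kN; (ii) 0.85 R_nwl + 1.5 R_nwt = 530.9 kN.
R_n = max = 573.7 kN [governs: (i)]; R_n/Ω = 286.8 kN.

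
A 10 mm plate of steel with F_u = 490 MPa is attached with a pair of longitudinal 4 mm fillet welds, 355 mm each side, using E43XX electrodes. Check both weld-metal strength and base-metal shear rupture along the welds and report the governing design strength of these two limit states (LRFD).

E43XX → F_EXX = 430 MPa.
t_e = 0.707 × 4 = 2.828 mm; L = 710 mm.
Weld metal: φR_n = 0.75 × 0.6 × 430 × 2.828 × 710 × 10⁻³ = 388.5 kN.
Base metal (shear rupture): φR_n = 0.75 × 0.6 × 490 × 10 × 710 × 10⁻³ = 1566 kN.
Governing: weld metal.

φR_n ≈ 389 kN (weld metal governs)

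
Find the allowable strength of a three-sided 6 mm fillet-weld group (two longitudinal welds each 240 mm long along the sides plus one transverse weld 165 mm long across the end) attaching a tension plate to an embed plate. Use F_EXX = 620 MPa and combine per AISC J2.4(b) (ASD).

t_e = 0.707 × 6 = 4.242 mm.
R_nwl = 0.6 × 620 × 4.242 × 480 × 10⁻³ = 757.5 kN (longitudinal, 2 welds).
R_nwt = 0.6 × 620 × 4.242 × 165 × 10⁻³ = 260.4 kN (transverse, base value).
(i) R_nwl + R_nwt = 1018 kN; (ii) 0.85 R_nwl + 1.5 R_nwt = 1034 kN.
R_n = max = 1034 kN [governs: (ii)]; R_n/Ω = 517.2 kN.

R_n/Ω ≈ 517 kN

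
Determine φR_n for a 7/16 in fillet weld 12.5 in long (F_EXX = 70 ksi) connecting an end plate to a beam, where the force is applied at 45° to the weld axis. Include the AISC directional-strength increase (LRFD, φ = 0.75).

φR_n ≈ 158 kip

t_e = 0.707 × 0.4375 = 0.3093 in; A_we = 0.3093 × 12.5 = 3.866 in².
Directional factor: 1.0 + 0.5 sin^1.5(45°) = 1.297.
F_nw = 0.6 × 70 × 1.297 = 54.49 ksi.
φR_n = 0.75 × 54.49 × 3.866 = 158 kip.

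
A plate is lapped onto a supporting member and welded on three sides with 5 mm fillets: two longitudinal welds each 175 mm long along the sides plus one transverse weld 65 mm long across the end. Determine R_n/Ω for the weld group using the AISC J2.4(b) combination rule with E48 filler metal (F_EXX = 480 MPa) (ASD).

R_n/Ω ≈ 211 kN

t_e = 0.707 × 5 = 3.535 mm.
R_nwl = 0.6 × 480 × 3.535 × 350 × 10⁻³ = 356.3 kN (longitudinal, 2 welds).
R_nwt = 0.6 × 480 × 3.535 × 65 × 10⁻³ = 66.18 kN (transverse, base value).
(i) R_nwl + R_nwt = 422.5 kN; (ii) 0.85 R_nwl + 1.5 R_nwt = 402.1 kN.
R_n = max = 422.5 kN [governs: (i)]; R_n/Ω = 211.3 kN.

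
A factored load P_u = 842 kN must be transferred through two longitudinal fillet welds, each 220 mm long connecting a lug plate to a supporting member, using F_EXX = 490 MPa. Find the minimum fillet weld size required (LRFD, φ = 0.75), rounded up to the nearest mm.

w = 13 mm

Total weld length L = 440 mm.
Required throat t_e = P_u / (φ × 0.6 F_EXX × L) = 842 / (0.75 × 0.6 × 490 × 440 × 10⁻³) = 8.679 mm.
Required leg w = t_e / 0.707 = 12.28 mm → use 13 mm.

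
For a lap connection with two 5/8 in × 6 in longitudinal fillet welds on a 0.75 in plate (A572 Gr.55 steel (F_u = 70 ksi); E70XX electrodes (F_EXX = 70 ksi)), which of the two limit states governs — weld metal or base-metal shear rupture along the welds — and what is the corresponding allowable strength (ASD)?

t_e = 0.707 × 0.625 = 0.4419 in; L = 12 in.
Weld metal: R_n/Ω = (1/2.0) × 0.6 × 70 × 0.4419 × 12 = 111.4 kips.
Base metal (shear rupture): R_n/Ω = (1/2.0) × 0.6 × 70 × 0.75 × 12 = 189 kips.
Governing: weld metal.

R_n/Ω ≈ 111 kips (weld metal governs)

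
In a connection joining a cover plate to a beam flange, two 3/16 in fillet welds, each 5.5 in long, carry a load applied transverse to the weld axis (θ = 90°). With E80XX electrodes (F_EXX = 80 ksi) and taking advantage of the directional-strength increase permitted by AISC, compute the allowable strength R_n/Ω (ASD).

R_n/Ω ≈ 52.5 kips

t_e = 0.707 × 0.1875 = 0.1326 in; A_we = 0.1326 × 11 = 1.458 in².
Directional factor: 1.0 + 0.5 sin^1.5(90°) = 1.5.
F_nw = 0.6 × 80 × 1.5 = 72 ksi.
R_n/Ω = (72 × 1.458) / 2.0 = 52.49 kips.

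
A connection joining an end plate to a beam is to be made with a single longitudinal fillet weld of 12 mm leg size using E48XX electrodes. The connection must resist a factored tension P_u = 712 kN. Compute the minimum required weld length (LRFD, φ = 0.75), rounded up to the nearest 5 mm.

E48XX → F_EXX = 480 MPa.
Throat t_e = 0.707 × 12 = 8.484 mm.
φr_n = 0.75 × 0.6 × 480 × 8.484 × 10⁻³ = 1.833 kN/mm.
L_req = P_u / φr_n = 712 / 1.833 = 388.5 mm total.
Round up → use L = 390 mm.

L = 390 mm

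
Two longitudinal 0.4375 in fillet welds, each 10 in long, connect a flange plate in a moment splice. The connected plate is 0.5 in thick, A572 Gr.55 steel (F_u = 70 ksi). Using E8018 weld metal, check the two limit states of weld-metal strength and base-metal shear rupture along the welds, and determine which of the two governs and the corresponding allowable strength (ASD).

R_n/Ω ≈ 148 kip (weld metal governs)

E80XX → F_EXX = 80 ksi.
t_e = 0.707 × 0.4375 = 0.3093 in; L = 20 in.
Weld metal: R_n/Ω = (1/2.0) × 0.6 × 80 × 0.3093 × 20 = 148.5 kip.
Base metal (shear rupture): R_n/Ω = (1/2.0) × 0.6 × 70 × 0.5 × 20 = 210 kip.
Governing: weld metal.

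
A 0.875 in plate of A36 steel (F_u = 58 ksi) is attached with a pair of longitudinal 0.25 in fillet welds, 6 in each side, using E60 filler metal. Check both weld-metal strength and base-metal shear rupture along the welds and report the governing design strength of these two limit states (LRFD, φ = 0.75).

φR_n ≈ 57.3 kips (weld metal governs)

E60XX → F_EXX = 60 ksi.
t_e = 0.707 × 0.25 = 0.1767 in; L = 12 in.
Weld metal: φR_n = 0.75 × 0.6 × 60 × 0.1767 × 12 = 57.27 kips.
Base metal (shear rupture): φR_n = 0.75 × 0.6 × 58 × 0.875 × 12 = 274 kips.
Governing: weld metal.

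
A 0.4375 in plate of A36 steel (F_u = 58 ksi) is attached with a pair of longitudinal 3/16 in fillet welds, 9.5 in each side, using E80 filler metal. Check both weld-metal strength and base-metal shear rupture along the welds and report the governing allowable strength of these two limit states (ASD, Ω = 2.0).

R_n/Ω ≈ 60.4 kips (weld metal governs)

E80XX → F_EXX = 80 ksi.
t_e = 0.707 × 0.1875 = 0.1326 in; L = 19 in.
Weld metal: R_n/Ω = (1/2.0) × 0.6 × 80 × 0.1326 × 19 = 60.45 kips.
Base metal (shear rupture): R_n/Ω = (1/2.0) × 0.6 × 58 × 0.4375 × 19 = 144.6 kips.
Governing: weld metal.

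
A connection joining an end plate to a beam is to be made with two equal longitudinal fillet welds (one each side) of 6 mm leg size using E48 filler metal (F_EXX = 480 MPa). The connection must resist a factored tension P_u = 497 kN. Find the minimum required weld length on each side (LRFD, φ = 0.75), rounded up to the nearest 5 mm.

Throat t_e = 0.707 × 6 = 4.242 mm.
φr_n = 0.75 × 0.6 × 480 × 4.242 × 10⁻³ = 0.9163 kN/mm.
L_req = P_u / φr_n = 497 / 0.9163 = 542.4 mm total.
Per side: 542.4 / 2 = 271.2 mm.
Round up → use L = 275 mm on each side.

L = 275 mm on each side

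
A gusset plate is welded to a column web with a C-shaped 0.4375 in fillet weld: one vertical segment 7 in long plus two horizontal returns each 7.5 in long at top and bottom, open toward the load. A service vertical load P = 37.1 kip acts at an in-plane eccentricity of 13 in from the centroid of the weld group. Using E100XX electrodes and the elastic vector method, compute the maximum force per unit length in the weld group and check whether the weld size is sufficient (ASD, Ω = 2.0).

E100XX → F_EXX = 100 ksi.
Total weld length L_w = 22 in. Treat welds as unit-width lines.
Centroid: x̄ = 2×7.5×3.75 / 22 = 2.557 in from the vertical weld.
Polar moment about centroid: J = I_x + I_y = [7³/12 + 2×7.5×3.5²] + [7×2.557² + 2(7.5³/12 + 7.5×1.193²)] = 349.8 in³.
Direct shear f_v = P/L_w = 37.1 / 22 = 1.686 kip/in (vertical).
Torsion M = P·e = 37.1 × 13 = 482.3 kip·in.
Critical point at (x, y) = (4.943, 3.5) from centroid. f_tx = M·y/J = 4.826 kip/in; f_ty = M·x/J = 6.816 kip/in.
Resultant f_max = √[f_tx² + (f_v + f_ty)²] = √[4.826² + (1.686 + 6.816)²] = 9.777 kip/in.
Capacity per unit length: r_n/Ω = (1/2.0) × 0.6 × 100 × (0.707 × 0.4375) = 9.279 kip/in.
9.777 > 9.279 → NOT adequate.

f_max ≈ 9.78 kip/in; NOT adequate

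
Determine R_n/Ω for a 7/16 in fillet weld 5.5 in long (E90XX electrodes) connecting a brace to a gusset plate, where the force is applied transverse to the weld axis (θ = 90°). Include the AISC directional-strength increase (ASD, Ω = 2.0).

R_n/Ω ≈ 68.9 kips

E90XX → F_EXX = 90 ksi.
t_e = 0.707 × 0.4375 = 0.3093 in; A_we = 0.3093 × 5.5 = 1.701 in².
Directional factor: 1.0 + 0.5 sin^1.5(90°) = 1.5.
F_nw = 0.6 × 90 × 1.5 = 81 ksi.
R_n/Ω = (81 × 1.701) / 2.0 = 68.9 kips.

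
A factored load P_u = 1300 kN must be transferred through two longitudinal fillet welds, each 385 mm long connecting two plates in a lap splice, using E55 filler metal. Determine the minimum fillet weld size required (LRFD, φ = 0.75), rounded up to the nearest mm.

w = 10 mm

E55XX → F_EXX = 550 MPa.
Total weld length L = 770 mm.
Required throat t_e = P_u / (φ × 0.6 F_EXX × L) = 1300 / (0.75 × 0.6 × 550 × 770 × 10⁻³) = 6.821 mm.
Required leg w = t_e / 0.707 = 9.648 mm → use 10 mm.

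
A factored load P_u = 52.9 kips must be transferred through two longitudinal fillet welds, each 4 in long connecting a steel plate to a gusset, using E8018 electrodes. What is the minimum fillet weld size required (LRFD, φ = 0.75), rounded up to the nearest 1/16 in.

E80XX → F_EXX = 80 ksi.
Total weld length L = 8 in.
Required throat t_e = P_u / (φ × 0.6 F_EXX × L) = 52.9 / (0.75 × 0.6 × 80 × 8) = 0.1837 in.
Required leg w = t_e / 0.707 = 0.2598 in → use 5/16 in.

w = 5/16 in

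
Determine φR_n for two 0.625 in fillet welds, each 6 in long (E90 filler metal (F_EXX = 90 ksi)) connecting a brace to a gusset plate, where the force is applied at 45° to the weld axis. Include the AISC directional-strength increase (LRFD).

φR_n ≈ 279 kip

t_e = 0.707 × 0.625 = 0.4419 in; A_we = 0.4419 × 12 = 5.302 in².
Directional factor: 1.0 + 0.5 sin^1.5(45°) = 1.297.
F_nw = 0.6 × 90 × 1.297 = 70.05 ksi.
φR_n = 0.75 × 70.05 × 5.302 = 278.6 kip.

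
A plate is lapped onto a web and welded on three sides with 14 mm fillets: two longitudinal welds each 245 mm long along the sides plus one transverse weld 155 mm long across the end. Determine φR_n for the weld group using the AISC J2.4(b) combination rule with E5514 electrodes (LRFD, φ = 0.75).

φR_n ≈ 1590 kN

E55XX → F_EXX = 550 MPa.
t_e = 0.707 × 14 = 9.898 mm.
R_nwl = 0.6 × 550 × 9.898 × 490 × 10⁻³ = 1601 kN (longitudinal, 2 welds).
R_nwt = 0.6 × 550 × 9.898 × 155 × 10⁻³ = 506.3 kN (transverse, base value).
(i) R_nwl + R_nwt = 2107 kN; (ii) 0.85 R_nwl + 1.5 R_nwt = 2120 kN.
R_n = max = 2120 kN [governs: (ii)]; φR_n = 1590 kN.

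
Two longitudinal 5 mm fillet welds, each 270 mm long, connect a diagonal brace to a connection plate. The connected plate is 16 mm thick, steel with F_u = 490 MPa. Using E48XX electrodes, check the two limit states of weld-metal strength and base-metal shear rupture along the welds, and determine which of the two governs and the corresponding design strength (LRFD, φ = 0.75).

φR_n ≈ 412 kN (weld metal governs)

E48XX → F_EXX = 480 MPa.
t_e = 0.707 × 5 = 3.535 mm; L = 540 mm.
Weld metal: φR_n = 0.75 × 0.6 × 480 × 3.535 × 540 × 10⁻³ = 412.3 kN.
Base metal (shear rupture): φR_n = 0.75 × 0.6 × 490 × 16 × 540 × 10⁻³ = 1905 kN.
Governing: weld metal.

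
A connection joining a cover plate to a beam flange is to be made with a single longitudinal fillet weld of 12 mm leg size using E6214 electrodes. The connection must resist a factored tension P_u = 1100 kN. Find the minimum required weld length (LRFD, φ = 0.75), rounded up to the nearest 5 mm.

L = 465 mm

E62XX → F_EXX = 620 MPa.
Throat t_e = 0.707 × 12 = 8.484 mm.
φr_n = 0.75 × 0.6 × 620 × 8.484 × 10⁻³ = 2.367 kN/mm.
L_req = P_u / φr_n = 1100 / 2.367 = 464.7 mm total.
Round up → use L = 465 mm.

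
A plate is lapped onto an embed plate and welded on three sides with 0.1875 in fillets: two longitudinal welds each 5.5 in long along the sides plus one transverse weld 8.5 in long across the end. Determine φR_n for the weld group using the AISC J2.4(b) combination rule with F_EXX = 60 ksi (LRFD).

φR_n ≈ 79.1 kips

t_e = 0.707 × 0.1875 = 0.1326 in.
R_nwl = 0.6 × 60 × 0.1326 × 11 = 52.49 kips (longitudinal, 2 welds).
R_nwt = 0.6 × 60 × 0.1326 × 8.5 = 40.56 kips (transverse, base value).
(i) R_nwl + R_nwt = 93.06 kips; (ii) 0.85 R_nwl + 1.5 R_nwt = 105.5 kips.
R_n = max = 105.5 kips [governs: (ii)]; φR_n = 79.1 kips.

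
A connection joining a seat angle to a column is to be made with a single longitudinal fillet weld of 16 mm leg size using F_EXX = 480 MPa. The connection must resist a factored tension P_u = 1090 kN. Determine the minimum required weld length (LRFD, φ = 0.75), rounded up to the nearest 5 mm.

Throat t_e = 0.707 × 16 = 11.31 mm.
φr_n = 0.75 × 0.6 × 480 × 11.31 × 10⁻³ = 2.443 kN/mm.
L_req = P_u / φr_n = 1090 / 2.443 = 446.1 mm total.
Round up → use L = 450 mm.

L = 450 mm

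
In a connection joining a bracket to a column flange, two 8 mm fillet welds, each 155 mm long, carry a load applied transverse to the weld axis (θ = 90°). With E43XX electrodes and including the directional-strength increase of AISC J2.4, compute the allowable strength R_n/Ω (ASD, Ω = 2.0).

R_n/Ω ≈ 339 kN

E43XX → F_EXX = 430 MPa.
t_e = 0.707 × 8 = 5.656 mm; A_we = 5.656 × 310 = 1753 mm².
Directional factor: 1.0 + 0.5 sin^1.5(90°) = 1.5.
F_nw = 0.6 × 430 × 1.5 = 387 MPa.
R_n/Ω = (387 × 1753) / 2.0 × 10⁻³ = 339.3 kN.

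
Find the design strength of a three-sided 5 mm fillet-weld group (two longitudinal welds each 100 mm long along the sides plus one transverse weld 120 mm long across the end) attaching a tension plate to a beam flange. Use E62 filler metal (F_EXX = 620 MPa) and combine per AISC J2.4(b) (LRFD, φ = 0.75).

φR_n ≈ 345 kN

t_e = 0.707 × 5 = 3.535 mm.
R_nwl = 0.6 × 620 × 3.535 × 200 × 10⁻³ = 263 kN (longitudinal, 2 welds).
R_nwt = 0.6 × 620 × 3.535 × 120 × 10⁻³ = 157.8 kN (transverse, base value).
(i) R_nwl + R_nwt = 420.8 kN; (ii) 0.85 R_nwl + 1.5 R_nwt = 460.3 kN.
R_n = max = 460.3 kN [governs: (ii)]; φR_n = 345.2 kN.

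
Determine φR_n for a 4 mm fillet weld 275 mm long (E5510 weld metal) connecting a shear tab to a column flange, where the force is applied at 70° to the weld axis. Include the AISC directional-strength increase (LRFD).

φR_n ≈ 280 kN

E55XX → F_EXX = 550 MPa.
t_e = 0.707 × 4 = 2.828 mm; A_we = 2.828 × 275 = 777.7 mm².
Directional factor: 1.0 + 0.5 sin^1.5(70°) = 1.455.
F_nw = 0.6 × 550 × 1.455 = 480.3 MPa.
φR_n = 0.75 × 480.3 × 777.7 × 10⁻³ = 280.1 kN.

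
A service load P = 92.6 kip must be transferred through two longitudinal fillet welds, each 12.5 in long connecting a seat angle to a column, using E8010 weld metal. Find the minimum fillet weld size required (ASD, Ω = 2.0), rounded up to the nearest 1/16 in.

E80XX → F_EXX = 80 ksi.
Total weld length L = 25 in.
Required throat t_e = P × Ω / (0.6 F_EXX × L) = 92.6 × 2.0 / (0.6 × 80 × 25) = 0.1543 in.
Required leg w = t_e / 0.707 = 0.2183 in → use 1/4 in.

w = 1/4 in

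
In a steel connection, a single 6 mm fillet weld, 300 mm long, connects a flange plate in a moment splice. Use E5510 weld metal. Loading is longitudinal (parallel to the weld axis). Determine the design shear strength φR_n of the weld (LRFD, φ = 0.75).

E55XX → F_EXX = 550 MPa.
Effective throat t_e = 0.707 × 6 = 4.242 mm.
Total length L = 300 mm; A_we = 4.242 × 300 = 1273 mm².
F_nw = 0.6 F_EXX = 0.6 × 550 = 330 MPa.
φR_n = 0.75 × 330 × 1273 × 10⁻³ = 315 kN.

φR_n ≈ 315 kN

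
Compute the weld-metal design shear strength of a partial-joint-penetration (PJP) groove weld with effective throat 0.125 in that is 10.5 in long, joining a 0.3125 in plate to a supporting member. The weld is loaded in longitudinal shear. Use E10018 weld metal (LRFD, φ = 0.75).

E100XX → F_EXX = 100 ksi.
Effective throat (given) t_e = 0.125 in.
A_we = 0.125 × 10.5 = 1.312 in².
F_nw = 0.6 F_EXX = 60 ksi.
φR_n = 0.75 × 60 × 1.312 = 59.06 kips.

φR_n ≈ 59.1 kips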